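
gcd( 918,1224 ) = 306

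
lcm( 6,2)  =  6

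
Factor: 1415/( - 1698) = - 5/6 = -2^( - 1 )*3^(-1)*5^1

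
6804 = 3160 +3644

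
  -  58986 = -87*678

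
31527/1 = 31527 = 31527.00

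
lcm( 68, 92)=1564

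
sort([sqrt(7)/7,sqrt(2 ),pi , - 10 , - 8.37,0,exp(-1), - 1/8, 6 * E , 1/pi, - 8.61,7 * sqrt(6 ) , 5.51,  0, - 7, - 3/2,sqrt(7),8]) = [ - 10,- 8.61, - 8.37, - 7, - 3/2, - 1/8, 0  ,  0, 1/pi,exp( - 1 ), sqrt( 7 ) /7, sqrt(2), sqrt(7 ),pi,5.51,8 , 6 *E , 7 * sqrt( 6 )] 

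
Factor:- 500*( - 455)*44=10010000 = 2^4 * 5^4*7^1 *11^1*13^1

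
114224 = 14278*8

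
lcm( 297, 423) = 13959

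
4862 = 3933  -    -  929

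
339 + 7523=7862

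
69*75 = 5175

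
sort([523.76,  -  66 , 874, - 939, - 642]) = [ - 939 , - 642, - 66,523.76,874]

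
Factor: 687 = 3^1*229^1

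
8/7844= 2/1961 = 0.00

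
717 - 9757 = -9040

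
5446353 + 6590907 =12037260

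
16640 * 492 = 8186880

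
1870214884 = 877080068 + 993134816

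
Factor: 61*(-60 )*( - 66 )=241560 = 2^3 * 3^2 * 5^1  *11^1*61^1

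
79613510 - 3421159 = 76192351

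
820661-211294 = 609367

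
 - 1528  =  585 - 2113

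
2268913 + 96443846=98712759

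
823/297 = 823/297 = 2.77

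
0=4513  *0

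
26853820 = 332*80885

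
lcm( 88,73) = 6424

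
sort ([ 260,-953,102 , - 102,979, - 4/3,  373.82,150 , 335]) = [- 953,  -  102, - 4/3,  102,150,260,335,373.82,979 ] 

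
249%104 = 41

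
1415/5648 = 1415/5648 = 0.25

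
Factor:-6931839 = -3^1*37^1*197^1 * 317^1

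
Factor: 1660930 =2^1*5^1*37^1*67^2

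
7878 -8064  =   -186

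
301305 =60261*5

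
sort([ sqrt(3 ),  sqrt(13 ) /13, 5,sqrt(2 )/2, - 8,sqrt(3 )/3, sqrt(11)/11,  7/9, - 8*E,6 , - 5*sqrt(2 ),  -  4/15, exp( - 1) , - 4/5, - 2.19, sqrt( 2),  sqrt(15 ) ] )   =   [-8*E,-8,-5 * sqrt( 2), - 2.19, - 4/5,  -  4/15, sqrt( 13 )/13,sqrt(11 )/11 , exp( - 1), sqrt(3 ) /3,sqrt( 2) /2,7/9,sqrt(2), sqrt(3 ), sqrt(15 ),5 , 6]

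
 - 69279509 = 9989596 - 79269105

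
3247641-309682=2937959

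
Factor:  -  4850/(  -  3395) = 10/7=2^1*5^1 *7^( - 1)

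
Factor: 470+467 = 937 = 937^1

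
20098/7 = 2871+1/7  =  2871.14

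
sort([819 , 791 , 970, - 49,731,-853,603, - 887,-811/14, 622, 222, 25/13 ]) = [  -  887,- 853, - 811/14 , - 49, 25/13, 222, 603,622,731,791,819,970 ] 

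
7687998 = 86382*89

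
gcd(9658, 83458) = 2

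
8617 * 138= 1189146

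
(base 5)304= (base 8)117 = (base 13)61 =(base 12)67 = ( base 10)79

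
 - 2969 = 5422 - 8391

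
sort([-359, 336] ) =[ - 359, 336]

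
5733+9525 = 15258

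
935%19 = 4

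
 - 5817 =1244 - 7061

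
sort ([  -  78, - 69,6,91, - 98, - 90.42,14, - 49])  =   [-98,- 90.42, - 78,- 69, -49,  6, 14, 91] 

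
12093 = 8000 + 4093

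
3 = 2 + 1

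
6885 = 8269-1384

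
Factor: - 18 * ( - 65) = 2^1*3^2*5^1* 13^1 = 1170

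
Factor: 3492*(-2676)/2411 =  - 2^4 * 3^3*97^1 * 223^1*2411^(- 1 ) = -  9344592/2411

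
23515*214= 5032210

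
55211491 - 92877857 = - 37666366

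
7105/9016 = 145/184 = 0.79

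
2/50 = 1/25 = 0.04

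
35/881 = 35/881= 0.04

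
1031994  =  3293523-2261529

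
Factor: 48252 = 2^2*3^1*4021^1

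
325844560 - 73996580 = 251847980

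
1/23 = 1/23  =  0.04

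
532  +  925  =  1457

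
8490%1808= 1258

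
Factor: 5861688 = 2^3 * 3^1*7^1*23^1*37^1*41^1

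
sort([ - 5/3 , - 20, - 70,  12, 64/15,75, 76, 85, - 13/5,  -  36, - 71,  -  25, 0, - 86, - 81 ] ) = [ - 86, - 81,  -  71, - 70, - 36, - 25, - 20  , - 13/5, - 5/3, 0,64/15, 12, 75, 76,85]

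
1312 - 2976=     -  1664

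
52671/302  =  174+123/302 =174.41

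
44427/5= 8885 + 2/5 = 8885.40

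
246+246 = 492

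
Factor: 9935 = 5^1*1987^1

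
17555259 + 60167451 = 77722710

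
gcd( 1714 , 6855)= 1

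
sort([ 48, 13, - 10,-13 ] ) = [  -  13, -10, 13,48 ]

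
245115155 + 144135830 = 389250985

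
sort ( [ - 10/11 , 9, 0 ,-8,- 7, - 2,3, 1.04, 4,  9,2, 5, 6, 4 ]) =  [ -8, -7, - 2, - 10/11,  0, 1.04, 2,3,4, 4, 5, 6,9, 9 ] 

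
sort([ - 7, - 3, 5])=[ - 7, - 3, 5]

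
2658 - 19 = 2639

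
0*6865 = 0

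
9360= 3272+6088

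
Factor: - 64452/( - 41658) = 2^1 * 41^1*53^ ( - 1) =82/53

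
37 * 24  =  888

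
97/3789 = 97/3789 = 0.03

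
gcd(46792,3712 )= 8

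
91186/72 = 1266 + 17/36 = 1266.47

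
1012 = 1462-450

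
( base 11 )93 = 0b1100110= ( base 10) 102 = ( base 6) 250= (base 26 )3O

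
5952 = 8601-2649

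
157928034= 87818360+70109674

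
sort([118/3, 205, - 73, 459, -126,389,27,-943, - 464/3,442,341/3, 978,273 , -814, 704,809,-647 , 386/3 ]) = [ - 943,-814,- 647, - 464/3, - 126,-73 , 27,118/3, 341/3,386/3,205, 273,389,  442,459,704,809,978]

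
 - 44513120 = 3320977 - 47834097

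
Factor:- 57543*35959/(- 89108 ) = 2^( - 2)*3^1* 7^1* 11^1 * 467^1 * 19181^1*  22277^( - 1) = 2069188737/89108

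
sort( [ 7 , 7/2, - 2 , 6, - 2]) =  [-2, - 2,7/2, 6, 7 ] 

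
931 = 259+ 672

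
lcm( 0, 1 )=0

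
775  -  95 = 680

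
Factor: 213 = 3^1*71^1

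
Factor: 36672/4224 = 2^( - 1) *11^( - 1)* 191^1 = 191/22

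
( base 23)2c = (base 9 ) 64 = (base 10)58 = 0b111010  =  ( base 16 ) 3a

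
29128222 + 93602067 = 122730289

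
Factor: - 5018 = -2^1*13^1*193^1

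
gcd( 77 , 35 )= 7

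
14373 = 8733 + 5640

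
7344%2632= 2080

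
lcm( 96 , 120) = 480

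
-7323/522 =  - 2441/174= - 14.03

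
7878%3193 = 1492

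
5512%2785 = 2727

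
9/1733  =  9/1733 = 0.01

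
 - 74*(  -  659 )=48766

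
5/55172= 5/55172 = 0.00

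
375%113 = 36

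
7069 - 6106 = 963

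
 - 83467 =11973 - 95440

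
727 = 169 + 558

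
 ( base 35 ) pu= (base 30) 105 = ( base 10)905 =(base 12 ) 635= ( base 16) 389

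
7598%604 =350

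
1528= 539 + 989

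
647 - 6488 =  - 5841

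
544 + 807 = 1351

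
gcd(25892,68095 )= 1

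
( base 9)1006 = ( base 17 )294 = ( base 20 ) 1gf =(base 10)735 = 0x2df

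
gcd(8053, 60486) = 1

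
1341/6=223 + 1/2 = 223.50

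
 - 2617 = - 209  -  2408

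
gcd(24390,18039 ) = 3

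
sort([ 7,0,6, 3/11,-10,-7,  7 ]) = [ - 10,  -  7,  0,3/11,  6,7,7] 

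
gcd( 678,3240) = 6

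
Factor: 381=3^1 * 127^1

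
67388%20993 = 4409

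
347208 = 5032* 69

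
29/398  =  29/398 = 0.07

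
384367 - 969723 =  - 585356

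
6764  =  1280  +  5484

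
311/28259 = 311/28259  =  0.01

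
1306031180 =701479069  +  604552111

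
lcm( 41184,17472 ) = 576576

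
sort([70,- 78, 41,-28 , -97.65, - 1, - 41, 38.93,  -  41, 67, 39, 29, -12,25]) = [ - 97.65, - 78,-41, - 41, - 28, - 12,  -  1,25,  29, 38.93,  39, 41, 67,  70]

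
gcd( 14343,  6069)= 21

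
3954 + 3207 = 7161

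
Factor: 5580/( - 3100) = -9/5 = - 3^2*5^(-1)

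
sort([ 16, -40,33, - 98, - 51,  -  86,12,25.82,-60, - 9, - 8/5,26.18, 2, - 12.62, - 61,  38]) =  [ - 98, - 86, - 61,-60, - 51, - 40,-12.62, - 9, - 8/5,2, 12,16 , 25.82 , 26.18, 33 , 38 ] 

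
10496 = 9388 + 1108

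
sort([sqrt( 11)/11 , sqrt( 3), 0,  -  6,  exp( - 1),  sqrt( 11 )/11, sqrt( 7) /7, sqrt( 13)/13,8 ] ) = [- 6,0,sqrt(13 )/13, sqrt( 11) /11, sqrt( 11) /11,  exp( - 1 ), sqrt( 7 ) /7, sqrt(3), 8 ]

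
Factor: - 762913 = - 762913^1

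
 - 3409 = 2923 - 6332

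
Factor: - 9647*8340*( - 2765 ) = 2^2*3^1 * 5^2  *  7^1 * 11^1  *  79^1 * 139^1*877^1  =  222460784700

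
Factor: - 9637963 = -17^1 * 566939^1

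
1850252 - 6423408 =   -  4573156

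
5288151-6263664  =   - 975513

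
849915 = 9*94435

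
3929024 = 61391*64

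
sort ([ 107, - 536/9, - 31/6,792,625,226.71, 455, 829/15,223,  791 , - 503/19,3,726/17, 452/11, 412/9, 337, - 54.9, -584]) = [ - 584 ,  -  536/9, - 54.9, - 503/19 , - 31/6, 3,  452/11, 726/17, 412/9, 829/15, 107,223,226.71, 337,455, 625, 791, 792]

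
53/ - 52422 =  - 1 + 52369/52422=- 0.00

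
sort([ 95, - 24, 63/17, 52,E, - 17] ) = [ - 24,-17,E,  63/17,52 , 95 ] 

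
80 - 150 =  -70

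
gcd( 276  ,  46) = 46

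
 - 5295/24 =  - 221+3/8 = - 220.62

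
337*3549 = 1196013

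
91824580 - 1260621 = 90563959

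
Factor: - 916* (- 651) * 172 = 102566352 = 2^4 * 3^1 * 7^1*31^1*43^1*229^1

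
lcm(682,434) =4774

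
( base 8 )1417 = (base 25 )168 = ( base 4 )30033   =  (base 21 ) 1G6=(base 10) 783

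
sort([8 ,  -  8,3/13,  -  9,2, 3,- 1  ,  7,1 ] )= [-9, - 8,  -  1, 3/13,1,2,3, 7,8]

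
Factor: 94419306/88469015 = 2^1* 3^2*5^( - 1)*83^1*63199^1 * 17693803^( - 1)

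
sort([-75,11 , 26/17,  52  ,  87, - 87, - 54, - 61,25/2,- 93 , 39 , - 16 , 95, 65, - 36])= [ - 93, - 87, - 75, - 61, - 54, - 36, - 16, 26/17, 11, 25/2, 39, 52,65, 87,95]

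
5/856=5/856 = 0.01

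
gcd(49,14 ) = 7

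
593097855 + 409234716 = 1002332571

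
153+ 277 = 430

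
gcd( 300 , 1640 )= 20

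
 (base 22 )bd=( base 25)A5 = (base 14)143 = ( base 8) 377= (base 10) 255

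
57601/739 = 77 + 698/739=77.94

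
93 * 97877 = 9102561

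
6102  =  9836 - 3734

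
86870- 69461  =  17409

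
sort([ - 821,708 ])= [ - 821,708] 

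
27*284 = 7668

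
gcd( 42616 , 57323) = 7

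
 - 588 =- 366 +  - 222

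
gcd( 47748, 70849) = 1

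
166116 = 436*381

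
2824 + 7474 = 10298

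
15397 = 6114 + 9283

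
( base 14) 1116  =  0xb90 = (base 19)83f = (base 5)43320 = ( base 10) 2960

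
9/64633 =9/64633 =0.00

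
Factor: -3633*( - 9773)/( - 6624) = - 11835103/2208 = -2^( - 5)*3^( - 1 ) *7^1*23^( - 1 )*29^1 * 173^1 * 337^1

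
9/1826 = 9/1826 = 0.00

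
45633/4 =11408 + 1/4 = 11408.25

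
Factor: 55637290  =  2^1 *5^1*5563729^1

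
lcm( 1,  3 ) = 3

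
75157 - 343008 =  - 267851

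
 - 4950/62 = -2475/31 = - 79.84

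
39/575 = 39/575 = 0.07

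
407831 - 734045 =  - 326214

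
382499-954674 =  - 572175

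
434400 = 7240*60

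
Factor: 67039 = 7^1*61^1*157^1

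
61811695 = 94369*655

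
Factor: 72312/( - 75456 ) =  - 2^( - 3)*3^( - 1) * 23^1=- 23/24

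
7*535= 3745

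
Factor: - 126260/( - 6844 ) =535/29 = 5^1*29^( - 1)*107^1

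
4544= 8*568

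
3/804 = 1/268 =0.00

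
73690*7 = 515830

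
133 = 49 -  - 84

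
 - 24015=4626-28641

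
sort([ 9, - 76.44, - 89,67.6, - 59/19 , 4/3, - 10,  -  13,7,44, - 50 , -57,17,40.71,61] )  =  [  -  89, - 76.44, - 57,  -  50,-13, - 10,- 59/19, 4/3,7, 9,17,40.71,44,61,67.6]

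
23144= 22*1052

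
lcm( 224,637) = 20384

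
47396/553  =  47396/553=85.71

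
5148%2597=2551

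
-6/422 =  - 1 + 208/211 = - 0.01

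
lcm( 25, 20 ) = 100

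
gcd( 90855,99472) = 1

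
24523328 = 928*26426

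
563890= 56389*10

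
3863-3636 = 227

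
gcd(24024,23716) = 308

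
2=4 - 2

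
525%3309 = 525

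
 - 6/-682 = 3/341 = 0.01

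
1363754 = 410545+953209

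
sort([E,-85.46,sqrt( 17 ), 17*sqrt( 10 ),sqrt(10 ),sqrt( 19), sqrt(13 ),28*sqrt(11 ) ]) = [ - 85.46, E, sqrt(10 ),sqrt( 13), sqrt( 17 ) , sqrt(19),17*sqrt( 10 ),28*sqrt( 11 ) ]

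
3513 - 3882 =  - 369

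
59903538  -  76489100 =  - 16585562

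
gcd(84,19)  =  1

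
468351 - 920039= - 451688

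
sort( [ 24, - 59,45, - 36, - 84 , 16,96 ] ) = [-84, - 59 , - 36,16,24, 45, 96] 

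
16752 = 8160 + 8592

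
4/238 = 2/119  =  0.02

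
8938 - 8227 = 711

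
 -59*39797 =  - 2348023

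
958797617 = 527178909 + 431618708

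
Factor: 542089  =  19^1*103^1*277^1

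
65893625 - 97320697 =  - 31427072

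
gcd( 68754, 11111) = 1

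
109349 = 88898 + 20451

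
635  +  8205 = 8840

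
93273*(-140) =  - 13058220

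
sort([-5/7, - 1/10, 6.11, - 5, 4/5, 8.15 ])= [ - 5, - 5/7, - 1/10,4/5, 6.11,  8.15 ]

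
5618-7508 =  - 1890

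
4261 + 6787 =11048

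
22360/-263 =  - 86 + 258/263 = - 85.02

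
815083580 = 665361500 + 149722080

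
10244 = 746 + 9498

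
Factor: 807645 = 3^1*5^1*23^1*2341^1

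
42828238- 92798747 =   -  49970509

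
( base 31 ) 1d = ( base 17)2a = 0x2C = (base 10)44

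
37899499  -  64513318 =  - 26613819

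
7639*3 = 22917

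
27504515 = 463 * 59405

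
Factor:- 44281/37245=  - 3^(-1) * 5^( - 1 ) * 13^( - 1) * 191^(  -  1 )*44281^1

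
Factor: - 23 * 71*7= - 7^1*23^1*71^1 =- 11431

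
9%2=1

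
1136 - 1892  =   - 756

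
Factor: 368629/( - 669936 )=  - 2^( - 4) *3^(  -  1)*17^( - 1 )*449^1 = - 449/816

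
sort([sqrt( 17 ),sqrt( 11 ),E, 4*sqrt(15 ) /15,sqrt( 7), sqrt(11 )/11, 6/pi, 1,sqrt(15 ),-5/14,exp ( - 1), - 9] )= [ - 9,-5/14,sqrt( 11)/11, exp( - 1) , 1, 4*sqrt(15)/15,6/pi,sqrt( 7), E, sqrt( 11 ),  sqrt( 15)  ,  sqrt( 17 )] 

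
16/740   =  4/185= 0.02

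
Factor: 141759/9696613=3^2 * 17^(-1 ) * 19^1*829^1 * 570389^ (  -  1)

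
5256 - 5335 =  - 79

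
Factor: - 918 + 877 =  - 41^1 = - 41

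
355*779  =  276545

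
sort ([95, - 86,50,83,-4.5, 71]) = [ - 86,  -  4.5,50 , 71, 83, 95]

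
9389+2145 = 11534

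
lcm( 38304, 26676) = 1493856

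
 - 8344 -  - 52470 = 44126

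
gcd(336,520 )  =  8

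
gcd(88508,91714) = 14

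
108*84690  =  9146520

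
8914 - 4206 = 4708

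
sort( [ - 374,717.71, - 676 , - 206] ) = [ - 676, - 374,-206,717.71 ]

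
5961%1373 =469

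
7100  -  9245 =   -  2145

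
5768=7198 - 1430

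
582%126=78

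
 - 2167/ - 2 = 1083 + 1/2 = 1083.50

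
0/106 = 0 = 0.00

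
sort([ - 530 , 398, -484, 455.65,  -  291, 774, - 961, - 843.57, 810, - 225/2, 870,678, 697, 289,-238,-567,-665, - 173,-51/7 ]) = [ - 961,-843.57,-665, -567,-530, - 484, - 291,-238, - 173, -225/2, -51/7, 289, 398, 455.65,678,697,774, 810, 870]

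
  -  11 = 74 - 85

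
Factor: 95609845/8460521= 5^1*8460521^(-1)*19121969^1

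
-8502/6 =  - 1417 = - 1417.00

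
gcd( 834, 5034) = 6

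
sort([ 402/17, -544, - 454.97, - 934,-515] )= [-934, - 544,  -  515,  -  454.97,402/17]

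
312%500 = 312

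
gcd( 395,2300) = 5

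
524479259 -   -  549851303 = 1074330562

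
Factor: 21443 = 41^1 * 523^1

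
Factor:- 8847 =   -  3^2*983^1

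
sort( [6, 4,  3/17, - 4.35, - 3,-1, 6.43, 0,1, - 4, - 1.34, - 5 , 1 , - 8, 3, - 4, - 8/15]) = [ - 8, - 5, - 4.35,-4, - 4, - 3  , - 1.34, - 1, - 8/15, 0, 3/17, 1, 1, 3, 4, 6, 6.43] 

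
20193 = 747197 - 727004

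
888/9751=888/9751 = 0.09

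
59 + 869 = 928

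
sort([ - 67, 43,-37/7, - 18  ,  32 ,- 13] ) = [ - 67,  -  18, -13,-37/7, 32, 43 ]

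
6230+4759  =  10989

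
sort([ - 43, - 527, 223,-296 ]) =[ - 527, - 296, - 43, 223]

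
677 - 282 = 395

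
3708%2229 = 1479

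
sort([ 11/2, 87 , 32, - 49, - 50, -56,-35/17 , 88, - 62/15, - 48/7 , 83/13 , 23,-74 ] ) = [ - 74, - 56, - 50 , - 49 , - 48/7,-62/15, - 35/17,11/2,  83/13,  23, 32 , 87,88 ] 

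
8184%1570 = 334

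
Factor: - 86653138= - 2^1 * 11^1*13^1*302983^1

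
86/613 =86/613 = 0.14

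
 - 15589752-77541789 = -93131541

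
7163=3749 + 3414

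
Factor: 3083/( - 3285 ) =-3^(  -  2 )*5^( - 1)*73^ (- 1)*3083^1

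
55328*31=1715168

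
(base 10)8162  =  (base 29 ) 9kd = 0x1FE2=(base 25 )d1c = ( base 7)32540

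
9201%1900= 1601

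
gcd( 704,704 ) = 704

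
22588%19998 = 2590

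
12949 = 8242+4707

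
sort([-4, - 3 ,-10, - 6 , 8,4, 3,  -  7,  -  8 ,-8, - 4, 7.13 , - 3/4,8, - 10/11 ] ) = [-10 ,- 8,-8, - 7, - 6, - 4 , - 4, - 3,  -  10/11, - 3/4 , 3 , 4, 7.13,  8 , 8] 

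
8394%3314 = 1766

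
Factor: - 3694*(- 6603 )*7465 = 2^1 * 3^1*5^1  *31^1*71^1*1493^1 * 1847^1=182082413130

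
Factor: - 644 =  - 2^2 * 7^1*23^1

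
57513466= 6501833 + 51011633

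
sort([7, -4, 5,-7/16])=[ - 4,-7/16, 5, 7]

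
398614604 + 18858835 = 417473439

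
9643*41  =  395363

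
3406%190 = 176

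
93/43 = 2+ 7/43 = 2.16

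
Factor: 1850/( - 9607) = -2^1*5^2*13^( - 1)*37^1*739^(  -  1)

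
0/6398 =0 = 0.00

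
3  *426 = 1278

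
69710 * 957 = 66712470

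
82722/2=41361 = 41361.00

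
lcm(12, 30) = 60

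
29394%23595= 5799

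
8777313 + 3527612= 12304925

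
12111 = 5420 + 6691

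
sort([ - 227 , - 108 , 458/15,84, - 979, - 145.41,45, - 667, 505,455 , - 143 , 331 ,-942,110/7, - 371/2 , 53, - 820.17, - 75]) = [- 979, - 942, - 820.17 ,-667, - 227, - 371/2 , - 145.41 ,-143,-108, - 75 , 110/7,458/15 , 45,53, 84, 331,455,  505] 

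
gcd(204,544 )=68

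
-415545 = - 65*6393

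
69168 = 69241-73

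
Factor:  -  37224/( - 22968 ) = 29^( - 1)*47^1=   47/29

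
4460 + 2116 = 6576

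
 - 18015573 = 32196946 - 50212519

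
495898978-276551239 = 219347739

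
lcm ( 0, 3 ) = 0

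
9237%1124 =245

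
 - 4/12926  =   - 2/6463 = -0.00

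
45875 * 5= 229375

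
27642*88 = 2432496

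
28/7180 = 7/1795 =0.00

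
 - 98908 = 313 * ( - 316 )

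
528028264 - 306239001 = 221789263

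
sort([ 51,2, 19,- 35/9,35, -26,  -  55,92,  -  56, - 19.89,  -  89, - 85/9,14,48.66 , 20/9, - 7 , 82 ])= [ - 89, - 56,  -  55,  -  26, -19.89,  -  85/9, - 7,-35/9,2, 20/9 , 14,19,35,  48.66, 51,82,92 ]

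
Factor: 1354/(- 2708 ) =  - 1/2 = - 2^( - 1)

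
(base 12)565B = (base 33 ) 8q5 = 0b10010101100111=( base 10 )9575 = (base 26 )e47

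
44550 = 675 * 66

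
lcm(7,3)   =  21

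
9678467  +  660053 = 10338520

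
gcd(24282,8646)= 6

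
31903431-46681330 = -14777899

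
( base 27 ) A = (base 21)a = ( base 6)14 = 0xa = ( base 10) 10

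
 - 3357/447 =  - 8 + 73/149 =- 7.51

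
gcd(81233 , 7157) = 1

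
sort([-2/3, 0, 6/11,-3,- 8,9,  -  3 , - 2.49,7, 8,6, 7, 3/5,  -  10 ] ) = [  -  10, - 8,- 3 ,-3, - 2.49 ,-2/3,  0,6/11,3/5 , 6, 7,7, 8,9]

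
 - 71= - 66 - 5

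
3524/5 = 3524/5 = 704.80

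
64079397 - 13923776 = 50155621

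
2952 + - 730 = 2222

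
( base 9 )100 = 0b1010001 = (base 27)30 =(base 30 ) 2L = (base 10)81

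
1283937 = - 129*( -9953)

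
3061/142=3061/142 = 21.56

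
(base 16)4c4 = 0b10011000100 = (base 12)858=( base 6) 5352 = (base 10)1220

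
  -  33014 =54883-87897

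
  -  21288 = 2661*(-8)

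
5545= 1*5545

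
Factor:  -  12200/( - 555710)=20/911=2^2*5^1*911^(-1 )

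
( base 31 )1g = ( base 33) 1e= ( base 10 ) 47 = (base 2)101111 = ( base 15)32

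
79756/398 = 200 + 78/199= 200.39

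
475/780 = 95/156 = 0.61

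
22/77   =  2/7=0.29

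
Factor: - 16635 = - 3^1 * 5^1*1109^1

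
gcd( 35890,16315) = 5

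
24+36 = 60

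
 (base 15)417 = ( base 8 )1632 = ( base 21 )21J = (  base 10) 922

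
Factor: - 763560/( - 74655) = 2^3 *79^( - 1 ) * 101^1 = 808/79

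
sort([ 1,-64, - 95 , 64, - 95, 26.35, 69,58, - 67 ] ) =[ - 95, - 95, -67, - 64, 1, 26.35, 58,  64, 69] 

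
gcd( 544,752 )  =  16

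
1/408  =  1/408 = 0.00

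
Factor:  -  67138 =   -  2^1*33569^1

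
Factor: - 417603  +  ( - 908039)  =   - 1325642=- 2^1*373^1*1777^1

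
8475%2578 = 741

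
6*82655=495930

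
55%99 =55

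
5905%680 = 465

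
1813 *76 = 137788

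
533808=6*88968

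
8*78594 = 628752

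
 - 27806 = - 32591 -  -4785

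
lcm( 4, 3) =12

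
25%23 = 2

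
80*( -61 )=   -  4880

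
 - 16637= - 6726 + - 9911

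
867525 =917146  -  49621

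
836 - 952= - 116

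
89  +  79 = 168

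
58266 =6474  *9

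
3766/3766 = 1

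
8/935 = 8/935= 0.01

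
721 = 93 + 628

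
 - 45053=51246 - 96299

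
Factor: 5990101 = 13^1*460777^1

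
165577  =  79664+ 85913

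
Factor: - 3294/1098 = -3^1 = - 3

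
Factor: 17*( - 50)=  - 850 = - 2^1*5^2* 17^1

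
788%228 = 104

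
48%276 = 48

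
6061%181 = 88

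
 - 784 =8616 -9400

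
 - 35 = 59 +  - 94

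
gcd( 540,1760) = 20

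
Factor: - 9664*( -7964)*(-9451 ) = -2^8*11^1*13^1*151^1*181^1*727^1 =-727387671296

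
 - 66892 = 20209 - 87101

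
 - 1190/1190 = - 1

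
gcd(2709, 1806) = 903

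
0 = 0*25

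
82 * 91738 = 7522516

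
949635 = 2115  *449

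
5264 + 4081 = 9345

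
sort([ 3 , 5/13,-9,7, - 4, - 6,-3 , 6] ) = [ - 9, - 6,  -  4 ,-3, 5/13,  3, 6, 7]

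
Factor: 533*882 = 2^1*3^2*7^2*13^1* 41^1  =  470106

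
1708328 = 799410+908918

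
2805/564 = 935/188 = 4.97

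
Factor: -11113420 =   -  2^2*5^1*555671^1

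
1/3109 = 1/3109 = 0.00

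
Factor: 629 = 17^1*37^1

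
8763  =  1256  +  7507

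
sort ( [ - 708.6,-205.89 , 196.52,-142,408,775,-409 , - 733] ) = [ - 733, - 708.6,- 409, - 205.89, - 142,196.52,408,775 ] 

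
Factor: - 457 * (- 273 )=3^1  *7^1* 13^1 * 457^1 = 124761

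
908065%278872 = 71449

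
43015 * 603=25938045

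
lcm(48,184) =1104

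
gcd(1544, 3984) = 8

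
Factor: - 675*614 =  -2^1*3^3*5^2*307^1 = - 414450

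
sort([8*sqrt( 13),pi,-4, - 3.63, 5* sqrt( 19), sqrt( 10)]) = [ - 4, - 3.63,pi,sqrt ( 10), 5*sqrt( 19), 8*sqrt( 13) ] 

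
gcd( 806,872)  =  2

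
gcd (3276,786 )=6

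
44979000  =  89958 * 500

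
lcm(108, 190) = 10260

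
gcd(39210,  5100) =30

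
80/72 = 10/9=1.11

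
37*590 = 21830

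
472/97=4+84/97 = 4.87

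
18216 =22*828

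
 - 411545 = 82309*(-5) 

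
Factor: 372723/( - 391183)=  - 28671/30091= - 3^1*19^1 *503^1  *  30091^( - 1 )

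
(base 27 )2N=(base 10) 77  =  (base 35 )27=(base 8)115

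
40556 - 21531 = 19025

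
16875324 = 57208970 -40333646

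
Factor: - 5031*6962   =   - 35025822 = -  2^1 * 3^2*13^1 * 43^1*59^2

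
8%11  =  8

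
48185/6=8030+5/6= 8030.83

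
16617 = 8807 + 7810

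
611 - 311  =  300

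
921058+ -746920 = 174138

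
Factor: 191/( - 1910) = -1/10 =-2^( - 1)*5^( - 1) 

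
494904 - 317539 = 177365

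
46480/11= 4225+5/11 = 4225.45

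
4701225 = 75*62683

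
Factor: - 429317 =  - 7^1 * 61331^1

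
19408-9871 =9537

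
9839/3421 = 9839/3421 = 2.88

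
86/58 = 43/29 = 1.48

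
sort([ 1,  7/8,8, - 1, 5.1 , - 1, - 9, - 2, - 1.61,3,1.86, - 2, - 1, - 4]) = [  -  9, -4, - 2,  -  2, - 1.61,-1,  -  1, - 1, 7/8,1,1.86,3,5.1,8] 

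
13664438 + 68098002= 81762440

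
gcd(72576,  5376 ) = 2688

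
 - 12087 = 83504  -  95591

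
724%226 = 46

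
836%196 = 52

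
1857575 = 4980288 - 3122713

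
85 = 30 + 55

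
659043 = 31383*21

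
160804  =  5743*28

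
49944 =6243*8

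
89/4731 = 89/4731 = 0.02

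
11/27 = 11/27  =  0.41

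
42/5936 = 3/424 =0.01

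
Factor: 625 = 5^4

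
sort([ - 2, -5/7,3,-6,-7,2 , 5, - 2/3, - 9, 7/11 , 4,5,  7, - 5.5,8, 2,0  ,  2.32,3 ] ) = [ - 9, - 7,-6, - 5.5, - 2, - 5/7, - 2/3,0,7/11,2,  2, 2.32, 3, 3,4 , 5,5,7,  8] 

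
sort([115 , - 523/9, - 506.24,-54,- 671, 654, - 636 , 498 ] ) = [ - 671, - 636, - 506.24 , - 523/9, - 54,115, 498,654]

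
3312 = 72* 46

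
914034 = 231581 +682453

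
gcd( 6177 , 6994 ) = 1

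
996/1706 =498/853 = 0.58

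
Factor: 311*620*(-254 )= - 48976280 = - 2^3*5^1 * 31^1*127^1*311^1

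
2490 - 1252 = 1238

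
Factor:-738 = -2^1*3^2*41^1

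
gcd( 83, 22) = 1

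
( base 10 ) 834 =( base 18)2a6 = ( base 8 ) 1502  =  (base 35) nt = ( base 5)11314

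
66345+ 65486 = 131831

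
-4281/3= -1427  =  -1427.00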